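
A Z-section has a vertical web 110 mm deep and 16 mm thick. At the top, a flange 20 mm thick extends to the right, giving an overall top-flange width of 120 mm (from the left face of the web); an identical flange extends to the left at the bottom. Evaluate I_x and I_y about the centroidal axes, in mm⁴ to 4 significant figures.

I_x ≈ 1.034 × 10⁷ mm⁴, I_y ≈ 1.876 × 10⁷ mm⁴

Split into non-overlapping primitives; take the origin at the lower-left of the bounding box.
Web: 16 × 110, A = 1 760 mm², y = 55 mm, Ī = 1 774 667 mm⁴.
Top flange (beyond web): 104 × 20, A = 2 080 mm², y = 100 mm, Ī = 69333.3 mm⁴.
Bottom flange (beyond web): 104 × 20, A = 2 080 mm², y = 10 mm, Ī = 69333.3 mm⁴.
Centroid: ȳ = ΣA·y / ΣA = 55 mm.
Transfer each piece to the centroidal x-axis using Ī + A·d² with d = y − 55:
  web: d = 0 mm → contributes +1 774 667 mm⁴
  top flange (beyond web): d = 45 mm → contributes +4 281 333 mm⁴
  bottom flange (beyond web): d = -45 mm → contributes +4 281 333 mm⁴
Total I = 10 337 333 mm⁴.
For the y-axis: x̄ = 112 mm.
Repeating about the centroidal y-axis gives I_y = 18 763 093 mm⁴.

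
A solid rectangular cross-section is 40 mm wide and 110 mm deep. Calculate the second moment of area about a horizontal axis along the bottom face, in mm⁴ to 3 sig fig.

The section: 40 × 110, A = 4 400 mm², y = 55 mm, Ī = 4 436 667 mm⁴.
Transfer it to the bottom edge using Ī + A·d² with d = y − 0:
  the section: d = 55 mm → contributes +17 746 667 mm⁴
Total I = 17 746 667 mm⁴.

I_base ≈ 1.77 × 10⁷ mm⁴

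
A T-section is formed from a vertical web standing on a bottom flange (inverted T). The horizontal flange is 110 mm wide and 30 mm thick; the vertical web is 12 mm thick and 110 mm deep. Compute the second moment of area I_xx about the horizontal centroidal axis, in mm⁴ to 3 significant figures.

I_xx ≈ 6.20 × 10⁶ mm⁴

Split into non-overlapping primitives; take the origin at the lower-left of the bounding box.
Flange: 110 × 30, A = 3 300 mm², y = 15 mm, Ī = 247 500 mm⁴.
Web: 12 × 110, A = 1 320 mm², y = 85 mm, Ī = 1 331 000 mm⁴.
Centroid: ȳ = ΣA·y / ΣA = 35 mm.
Transfer each piece to the horizontal centroidal axis using Ī + A·d² with d = y − 35:
  flange: d = -20 mm → contributes +1 567 500 mm⁴
  web: d = 50 mm → contributes +4 631 000 mm⁴
Total I = 6 198 500 mm⁴.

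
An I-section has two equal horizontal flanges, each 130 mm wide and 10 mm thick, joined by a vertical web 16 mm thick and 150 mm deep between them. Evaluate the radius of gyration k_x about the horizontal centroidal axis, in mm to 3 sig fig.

k_x ≈ 65.1 mm

Split into non-overlapping primitives; take the origin at the lower-left of the bounding box.
Bottom flange: 130 × 10, A = 1 300 mm², y = 5 mm, Ī = 10 833 mm⁴.
Web: 16 × 150, A = 2 400 mm², y = 85 mm, Ī = 4 500 000 mm⁴.
Top flange: 130 × 10, A = 1 300 mm², y = 165 mm, Ī = 10 833 mm⁴.
By symmetry the centroid is at mid-height, ȳ = 85 mm.
Transfer each piece to the horizontal centroidal axis using Ī + A·d² with d = y − 85:
  bottom flange: d = -80 mm → contributes +8 330 833 mm⁴
  web: d = 0 mm → contributes +4 500 000 mm⁴
  top flange: d = 80 mm → contributes +8 330 833 mm⁴
Total I = 21 161 667 mm⁴.
Radius of gyration: k = √(I/A) = √(21 161 667 / 5 000) = 65.056 mm.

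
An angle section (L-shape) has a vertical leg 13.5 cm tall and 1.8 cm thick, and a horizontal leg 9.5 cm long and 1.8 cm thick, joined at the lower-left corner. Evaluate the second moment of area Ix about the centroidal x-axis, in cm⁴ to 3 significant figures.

Break the section into simple shapes (no overlaps), measuring from the bottom-left corner of the bounding box.
Vertical leg: 1.8 × 13.5, A = 24.3 cm², y = 6.75 cm, Ī = 369.06 cm⁴.
Horizontal leg (remainder): 7.7 × 1.8, A = 13.86 cm², y = 0.9 cm, Ī = 3.7422 cm⁴.
Centroid: ȳ = ΣA·y / ΣA = 4.6252 cm.
Transfer each piece to the centroidal x-axis using Ī + A·d² with d = y − 4.6252:
  vertical leg: d = 2.1248 cm → contributes +478.76 cm⁴
  horizontal leg (remainder): d = -3.7252 cm → contributes +196.08 cm⁴
Total I = 674.84 cm⁴.

Ix ≈ 675 cm⁴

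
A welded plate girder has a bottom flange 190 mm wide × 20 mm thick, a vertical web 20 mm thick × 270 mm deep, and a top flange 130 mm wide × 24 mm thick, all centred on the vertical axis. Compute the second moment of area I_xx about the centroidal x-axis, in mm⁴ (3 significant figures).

I_xx ≈ 1.80 × 10⁸ mm⁴

Split into non-overlapping primitives; take the origin at the lower-left of the bounding box.
Bottom plate: 190 × 20, A = 3 800 mm², y = 10 mm, Ī = 126 667 mm⁴.
Web plate: 20 × 270, A = 5 400 mm², y = 155 mm, Ī = 32 805 000 mm⁴.
Top plate: 130 × 24, A = 3 120 mm², y = 302 mm, Ī = 149 760 mm⁴.
Centroid: ȳ = ΣA·y / ΣA = 147.5 mm.
Transfer each piece to the centroidal x-axis using Ī + A·d² with d = y − 147.5:
  bottom plate: d = -137.5 mm → contributes +71 973 810 mm⁴
  web plate: d = 7.4968 mm → contributes +33 108 487 mm⁴
  top plate: d = 154.5 mm → contributes +74 621 810 mm⁴
Total I = 179 704 107 mm⁴.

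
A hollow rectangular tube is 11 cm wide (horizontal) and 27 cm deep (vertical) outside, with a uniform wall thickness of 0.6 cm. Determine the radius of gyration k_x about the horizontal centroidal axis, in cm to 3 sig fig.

Treat the section as a set of non-overlapping primitives; coordinates are from the bounding-box lower-left.
Outer rectangle: 11 × 27, A = 297 cm², y = 13.5 cm, Ī = 18 043 cm⁴.
Inner void (subtracted): 9.8 × 25.8, A = 252.84 cm², y = 13.5 cm, Ī = 14 025 cm⁴.
By symmetry the centroid is at mid-height, ȳ = 13.5 cm.
All pieces are centred on the horizontal centroidal axis, so I = ΣĪ (holes subtracted) = 4017.7 cm⁴.
Radius of gyration: k = √(I/A) = √(4017.7 / 44.16) = 9.5384 cm.

k_x ≈ 9.54 cm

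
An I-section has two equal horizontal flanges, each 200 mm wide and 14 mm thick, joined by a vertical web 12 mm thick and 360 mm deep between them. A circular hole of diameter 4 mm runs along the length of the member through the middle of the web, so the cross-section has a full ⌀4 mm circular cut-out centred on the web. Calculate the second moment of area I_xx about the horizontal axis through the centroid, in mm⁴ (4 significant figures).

I_xx ≈ 2.426 × 10⁸ mm⁴

Treat the section as a set of non-overlapping primitives; coordinates are from the bounding-box lower-left.
Bottom flange: 200 × 14, A = 2 800 mm², y = 7 mm, Ī = 45733.3 mm⁴.
Web: 12 × 360, A = 4 320 mm², y = 194 mm, Ī = 46 656 000 mm⁴.
Top flange: 200 × 14, A = 2 800 mm², y = 381 mm, Ī = 45733.3 mm⁴.
Hole (subtracted): ⌀4, A = 12.5664 mm², y = 194 mm, Ī = 12.5664 mm⁴.
By symmetry the centroid is at mid-height, ȳ = 194 mm.
Transfer each piece to the horizontal axis through the centroid using Ī + A·d² with d = y − 194:
  bottom flange: d = -187 mm → contributes +97 958 933 mm⁴
  web: d = 0 mm → contributes +46 656 000 mm⁴
  top flange: d = 187 mm → contributes +97 958 933 mm⁴
  hole: d = 0 mm → contributes −12.5664 mm⁴
Total I = 242 573 854 mm⁴.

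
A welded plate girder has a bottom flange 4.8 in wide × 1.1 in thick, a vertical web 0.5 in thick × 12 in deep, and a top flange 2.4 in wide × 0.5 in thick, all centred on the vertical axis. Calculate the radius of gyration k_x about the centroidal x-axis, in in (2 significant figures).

k_x ≈ 4.8 in

Treat the section as a set of non-overlapping primitives; coordinates are from the bounding-box lower-left.
Bottom plate: 4.8 × 1.1, A = 5.28 in², y = 0.55 in, Ī = 0.5324 in⁴.
Web plate: 0.5 × 12, A = 6 in², y = 7.1 in, Ī = 72 in⁴.
Top plate: 2.4 × 0.5, A = 1.2 in², y = 13.35 in, Ī = 0.025 in⁴.
Centroid: ȳ = ΣA·y / ΣA = 4.93 in.
Transfer each piece to the centroidal x-axis using Ī + A·d² with d = y − 4.93:
  bottom plate: d = -4.38 in → contributes +101.8 in⁴
  web plate: d = 2.17 in → contributes +100.3 in⁴
  top plate: d = 8.42 in → contributes +85.1 in⁴
Total I = 287.2 in⁴.
Radius of gyration: k = √(I/A) = √(287.2 / 12.48) = 4.797 in.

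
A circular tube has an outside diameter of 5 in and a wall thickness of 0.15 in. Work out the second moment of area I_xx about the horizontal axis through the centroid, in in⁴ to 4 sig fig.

Treat the section as a set of non-overlapping primitives; coordinates are from the bounding-box lower-left.
Outer circle: ⌀5, A = 19.635 in², y = 2.5 in, Ī = 30.6796 in⁴.
Bore (subtracted): ⌀4.7, A = 17.3494 in², y = 2.5 in, Ī = 23.9531 in⁴.
By symmetry the centroid is at mid-height, ȳ = 2.5 in.
All pieces are centred on the horizontal axis through the centroid, so I = ΣĪ (holes subtracted) = 6.72654 in⁴.

I_xx ≈ 6.727 in⁴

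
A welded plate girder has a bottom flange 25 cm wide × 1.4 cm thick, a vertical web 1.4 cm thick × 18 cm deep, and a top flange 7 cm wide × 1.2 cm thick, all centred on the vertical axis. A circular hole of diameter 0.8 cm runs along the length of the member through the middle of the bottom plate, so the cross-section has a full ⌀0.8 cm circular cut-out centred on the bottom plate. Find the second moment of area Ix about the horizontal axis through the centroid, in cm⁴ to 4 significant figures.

Decompose the section into non-overlapping parts with the origin at the bottom-left of its bounding rectangle.
Bottom plate: 25 × 1.4, A = 35 cm², y = 0.7 cm, Ī = 5.71667 cm⁴.
Web plate: 1.4 × 18, A = 25.2 cm², y = 10.4 cm, Ī = 680.4 cm⁴.
Top plate: 7 × 1.2, A = 8.4 cm², y = 20 cm, Ī = 1.008 cm⁴.
Hole (subtracted): ⌀0.8, A = 0.502655 cm², y = 0.7 cm, Ī = 0.0201062 cm⁴.
Centroid: ȳ = ΣA·y / ΣA = 6.67028 cm.
Transfer each piece to the horizontal axis through the centroid using Ī + A·d² with d = y − 6.67028:
  bottom plate: d = -5.97028 cm → contributes +1253.26 cm⁴
  web plate: d = 3.72972 cm → contributes +1030.95 cm⁴
  top plate: d = 13.3297 cm → contributes +1493.53 cm⁴
  hole: d = -5.97028 cm → contributes −17.9368 cm⁴
Total I = 3759.81 cm⁴.

Ix ≈ 3760 cm⁴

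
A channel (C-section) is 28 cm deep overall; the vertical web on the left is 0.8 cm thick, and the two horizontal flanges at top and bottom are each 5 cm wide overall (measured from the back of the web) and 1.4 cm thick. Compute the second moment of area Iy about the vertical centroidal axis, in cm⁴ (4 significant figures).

Iy ≈ 66.68 cm⁴

Decompose the section into non-overlapping parts with the origin at the bottom-left of its bounding rectangle.
Web: 0.8 × 28, A = 22.4 cm², x = 0.4 cm, Ī = 1.19467 cm⁴.
Top flange (beyond web): 4.2 × 1.4, A = 5.88 cm², x = 2.9 cm, Ī = 8.6436 cm⁴.
Bottom flange (beyond web): 4.2 × 1.4, A = 5.88 cm², x = 2.9 cm, Ī = 8.6436 cm⁴.
Centroid: x̄ = ΣA·x / ΣA = 1.26066 cm.
Transfer each piece to the vertical centroidal axis using Ī + A·d² with d = x − 1.26066:
  web: d = -0.860656 cm → contributes +17.787 cm⁴
  top flange (beyond web): d = 1.63934 cm → contributes +24.4458 cm⁴
  bottom flange (beyond web): d = 1.63934 cm → contributes +24.4458 cm⁴
Total I = 66.6786 cm⁴.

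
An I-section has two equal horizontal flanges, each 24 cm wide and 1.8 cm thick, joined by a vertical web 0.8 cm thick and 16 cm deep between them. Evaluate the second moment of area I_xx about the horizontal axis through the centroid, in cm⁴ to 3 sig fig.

Break the section into simple shapes (no overlaps), measuring from the bottom-left corner of the bounding box.
Bottom flange: 24 × 1.8, A = 43.2 cm², y = 0.9 cm, Ī = 11.664 cm⁴.
Web: 0.8 × 16, A = 12.8 cm², y = 9.8 cm, Ī = 273.07 cm⁴.
Top flange: 24 × 1.8, A = 43.2 cm², y = 18.7 cm, Ī = 11.664 cm⁴.
By symmetry the centroid is at mid-height, ȳ = 9.8 cm.
Transfer each piece to the horizontal axis through the centroid using Ī + A·d² with d = y − 9.8:
  bottom flange: d = -8.9 cm → contributes +3433.5 cm⁴
  web: d = 0 cm → contributes +273.07 cm⁴
  top flange: d = 8.9 cm → contributes +3433.5 cm⁴
Total I = 7140.1 cm⁴.

I_xx ≈ 7140 cm⁴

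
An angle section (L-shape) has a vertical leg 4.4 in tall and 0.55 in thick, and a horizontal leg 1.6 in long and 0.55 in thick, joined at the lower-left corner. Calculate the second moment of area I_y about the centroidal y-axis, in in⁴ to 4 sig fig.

Decompose the section into non-overlapping parts with the origin at the bottom-left of its bounding rectangle.
Vertical leg: 0.55 × 4.4, A = 2.42 in², x = 0.275 in, Ī = 0.0610042 in⁴.
Horizontal leg (remainder): 1.05 × 0.55, A = 0.5775 in², x = 1.075 in, Ī = 0.0530578 in⁴.
Centroid: x̄ = ΣA·x / ΣA = 0.429128 in.
Transfer each piece to the centroidal y-axis using Ī + A·d² with d = x − 0.429128:
  vertical leg: d = -0.154128 in → contributes +0.118493 in⁴
  horizontal leg (remainder): d = 0.645872 in → contributes +0.293962 in⁴
Total I = 0.412455 in⁴.

I_y ≈ 0.4125 in⁴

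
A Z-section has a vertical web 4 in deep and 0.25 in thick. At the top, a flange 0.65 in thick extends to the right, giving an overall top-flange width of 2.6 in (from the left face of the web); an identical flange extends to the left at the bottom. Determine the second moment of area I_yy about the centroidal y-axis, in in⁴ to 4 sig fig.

Treat the section as a set of non-overlapping primitives; coordinates are from the bounding-box lower-left.
Web: 0.25 × 4, A = 1 in², x = 2.475 in, Ī = 0.00520833 in⁴.
Top flange (beyond web): 2.35 × 0.65, A = 1.5275 in², x = 3.775 in, Ī = 0.702968 in⁴.
Bottom flange (beyond web): 2.35 × 0.65, A = 1.5275 in², x = 1.175 in, Ī = 0.702968 in⁴.
Centroid: x̄ = ΣA·x / ΣA = 2.475 in.
Transfer each piece to the centroidal y-axis using Ī + A·d² with d = x − 2.475:
  web: d = 0 in → contributes +0.00520833 in⁴
  top flange (beyond web): d = 1.3 in → contributes +3.28444 in⁴
  bottom flange (beyond web): d = -1.3 in → contributes +3.28444 in⁴
Total I = 6.57409 in⁴.

I_yy ≈ 6.574 in⁴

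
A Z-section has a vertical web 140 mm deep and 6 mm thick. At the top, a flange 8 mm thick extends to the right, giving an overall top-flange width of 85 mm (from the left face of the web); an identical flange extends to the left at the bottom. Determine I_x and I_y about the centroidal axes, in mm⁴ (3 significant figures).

Treat the section as a set of non-overlapping primitives; coordinates are from the bounding-box lower-left.
Web: 6 × 140, A = 840 mm², y = 70 mm, Ī = 1 372 000 mm⁴.
Top flange (beyond web): 79 × 8, A = 632 mm², y = 136 mm, Ī = 3370.7 mm⁴.
Bottom flange (beyond web): 79 × 8, A = 632 mm², y = 4 mm, Ī = 3370.7 mm⁴.
Centroid: ȳ = ΣA·y / ΣA = 70 mm.
Transfer each piece to the centroidal x-axis using Ī + A·d² with d = y − 70:
  web: d = 0 mm → contributes +1 372 000 mm⁴
  top flange (beyond web): d = 66 mm → contributes +2 756 363 mm⁴
  bottom flange (beyond web): d = -66 mm → contributes +2 756 363 mm⁴
Total I = 6 884 725 mm⁴.
For the y-axis: x̄ = 82 mm.
Repeating about the centroidal y-axis gives I_y = 2 943 005 mm⁴.

I_x ≈ 6.88 × 10⁶ mm⁴, I_y ≈ 2.94 × 10⁶ mm⁴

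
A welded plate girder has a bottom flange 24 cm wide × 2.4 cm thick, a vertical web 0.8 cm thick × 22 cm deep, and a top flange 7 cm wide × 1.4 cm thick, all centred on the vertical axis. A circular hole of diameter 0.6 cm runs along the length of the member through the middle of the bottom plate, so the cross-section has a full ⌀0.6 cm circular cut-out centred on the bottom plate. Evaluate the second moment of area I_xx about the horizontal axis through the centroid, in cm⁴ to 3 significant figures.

Decompose the section into non-overlapping parts with the origin at the bottom-left of its bounding rectangle.
Bottom plate: 24 × 2.4, A = 57.6 cm², y = 1.2 cm, Ī = 27.648 cm⁴.
Web plate: 0.8 × 22, A = 17.6 cm², y = 13.4 cm, Ī = 709.87 cm⁴.
Top plate: 7 × 1.4, A = 9.8 cm², y = 25.1 cm, Ī = 1.6007 cm⁴.
Hole (subtracted): ⌀0.6, A = 0.28274 cm², y = 1.2 cm, Ī = 0.0063617 cm⁴.
Centroid: ȳ = ΣA·y / ΣA = 6.4993 cm.
Transfer each piece to the horizontal axis through the centroid using Ī + A·d² with d = y − 6.4993:
  bottom plate: d = -5.2993 cm → contributes +1645.2 cm⁴
  web plate: d = 6.9007 cm → contributes +1 548 cm⁴
  top plate: d = 18.601 cm → contributes +3392.3 cm⁴
  hole: d = -5.2993 cm → contributes −7.9464 cm⁴
Total I = 6577.5 cm⁴.

I_xx ≈ 6580 cm⁴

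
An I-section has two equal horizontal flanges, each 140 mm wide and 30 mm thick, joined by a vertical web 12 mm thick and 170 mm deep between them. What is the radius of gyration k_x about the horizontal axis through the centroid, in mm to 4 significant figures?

Break the section into simple shapes (no overlaps), measuring from the bottom-left corner of the bounding box.
Bottom flange: 140 × 30, A = 4 200 mm², y = 15 mm, Ī = 315 000 mm⁴.
Web: 12 × 170, A = 2 040 mm², y = 115 mm, Ī = 4 913 000 mm⁴.
Top flange: 140 × 30, A = 4 200 mm², y = 215 mm, Ī = 315 000 mm⁴.
By symmetry the centroid is at mid-height, ȳ = 115 mm.
Transfer each piece to the horizontal axis through the centroid using Ī + A·d² with d = y − 115:
  bottom flange: d = -100 mm → contributes +42 315 000 mm⁴
  web: d = 0 mm → contributes +4 913 000 mm⁴
  top flange: d = 100 mm → contributes +42 315 000 mm⁴
Total I = 89 543 000 mm⁴.
Radius of gyration: k = √(I/A) = √(89 543 000 / 10 440) = 92.6116 mm.

k_x ≈ 92.61 mm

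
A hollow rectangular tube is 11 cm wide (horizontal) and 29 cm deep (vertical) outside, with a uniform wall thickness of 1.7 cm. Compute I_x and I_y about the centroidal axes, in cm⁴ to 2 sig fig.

I_x ≈ 1.2 × 10⁴ cm⁴, I_y ≈ 2300 cm⁴

Treat the section as a set of non-overlapping primitives; coordinates are from the bounding-box lower-left.
Outer rectangle: 11 × 29, A = 319 cm², y = 14.5 cm, Ī = 22 357 cm⁴.
Inner void (subtracted): 7.6 × 25.6, A = 194.6 cm², y = 14.5 cm, Ī = 10 626 cm⁴.
By symmetry the centroid is at mid-height, ȳ = 14.5 cm.
All pieces are centred on the centroidal x-axis, so I = ΣĪ (holes subtracted) = 11 731 cm⁴.
Repeating about the centroidal y-axis gives I_y = 2 280 cm⁴.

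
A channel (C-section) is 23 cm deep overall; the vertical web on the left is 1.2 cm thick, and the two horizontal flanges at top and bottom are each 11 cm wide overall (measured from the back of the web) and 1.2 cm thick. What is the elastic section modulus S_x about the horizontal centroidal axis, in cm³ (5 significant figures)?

Break the section into simple shapes (no overlaps), measuring from the bottom-left corner of the bounding box.
Web: 1.2 × 23, A = 27.6 cm², y = 11.5 cm, Ī = 1216.7 cm⁴.
Top flange (beyond web): 9.8 × 1.2, A = 11.76 cm², y = 22.4 cm, Ī = 1.4112 cm⁴.
Bottom flange (beyond web): 9.8 × 1.2, A = 11.76 cm², y = 0.6 cm, Ī = 1.4112 cm⁴.
By symmetry the centroid is at mid-height, ȳ = 11.5 cm.
Transfer each piece to the horizontal centroidal axis using Ī + A·d² with d = y − 11.5:
  web: d = 0 cm → contributes +1216.7 cm⁴
  top flange (beyond web): d = 10.9 cm → contributes +1398.617 cm⁴
  bottom flange (beyond web): d = -10.9 cm → contributes +1398.617 cm⁴
Total I = 4013.934 cm⁴.
Extreme fibre distance c = 11.5 cm; S = I/c = 349.0377 cm³.

S_x ≈ 349.04 cm³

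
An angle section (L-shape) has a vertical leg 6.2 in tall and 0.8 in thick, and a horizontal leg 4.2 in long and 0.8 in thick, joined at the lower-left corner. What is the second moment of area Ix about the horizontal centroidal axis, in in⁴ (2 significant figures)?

Ix ≈ 29 in⁴

Decompose the section into non-overlapping parts with the origin at the bottom-left of its bounding rectangle.
Vertical leg: 0.8 × 6.2, A = 4.96 in², y = 3.1 in, Ī = 15.89 in⁴.
Horizontal leg (remainder): 3.4 × 0.8, A = 2.72 in², y = 0.4 in, Ī = 0.1451 in⁴.
Centroid: ȳ = ΣA·y / ΣA = 2.144 in.
Transfer each piece to the horizontal centroidal axis using Ī + A·d² with d = y − 2.144:
  vertical leg: d = 0.9563 in → contributes +20.42 in⁴
  horizontal leg (remainder): d = -1.744 in → contributes +8.416 in⁴
Total I = 28.84 in⁴.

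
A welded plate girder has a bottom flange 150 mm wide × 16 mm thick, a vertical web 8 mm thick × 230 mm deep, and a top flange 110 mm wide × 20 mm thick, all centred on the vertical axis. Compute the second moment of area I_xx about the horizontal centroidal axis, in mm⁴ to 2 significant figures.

Split into non-overlapping primitives; take the origin at the lower-left of the bounding box.
Bottom plate: 150 × 16, A = 2 400 mm², y = 8 mm, Ī = 51 200 mm⁴.
Web plate: 8 × 230, A = 1 840 mm², y = 131 mm, Ī = 8 111 333 mm⁴.
Top plate: 110 × 20, A = 2 200 mm², y = 256 mm, Ī = 73 333 mm⁴.
Centroid: ȳ = ΣA·y / ΣA = 127.9 mm.
Transfer each piece to the horizontal centroidal axis using Ī + A·d² with d = y − 127.9:
  bottom plate: d = -119.9 mm → contributes +34 532 537 mm⁴
  web plate: d = 3.137 mm → contributes +8 129 436 mm⁴
  top plate: d = 128.1 mm → contributes +36 195 133 mm⁴
Total I = 78 857 106 mm⁴.

I_xx ≈ 7.9 × 10⁷ mm⁴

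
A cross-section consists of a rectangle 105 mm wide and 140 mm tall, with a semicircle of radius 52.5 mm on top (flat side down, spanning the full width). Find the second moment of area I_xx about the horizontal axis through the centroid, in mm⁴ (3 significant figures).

I_xx ≈ 5.33 × 10⁷ mm⁴

Treat the section as a set of non-overlapping primitives; coordinates are from the bounding-box lower-left.
Rectangular body: 105 × 140, A = 14 700 mm², y = 70 mm, Ī = 24 010 000 mm⁴.
Semicircular cap: semicircle r = 52.5, A = 4329.5 mm², y = 162.28 mm, Ī = 833 814 mm⁴.
Centroid: ȳ = ΣA·y / ΣA = 90.996 mm.
Transfer each piece to the horizontal axis through the centroid using Ī + A·d² with d = y − 90.996:
  rectangular body: d = -20.996 mm → contributes +30 489 930 mm⁴
  semicircular cap: d = 71.286 mm → contributes +22 835 156 mm⁴
Total I = 53 325 086 mm⁴.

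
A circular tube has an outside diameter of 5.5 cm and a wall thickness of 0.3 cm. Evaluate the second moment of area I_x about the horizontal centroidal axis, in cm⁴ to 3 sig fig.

Break the section into simple shapes (no overlaps), measuring from the bottom-left corner of the bounding box.
Outer circle: ⌀5.5, A = 23.758 cm², y = 2.75 cm, Ī = 44.918 cm⁴.
Bore (subtracted): ⌀4.9, A = 18.857 cm², y = 2.75 cm, Ī = 28.298 cm⁴.
By symmetry the centroid is at mid-height, ȳ = 2.75 cm.
All pieces are centred on the horizontal centroidal axis, so I = ΣĪ (holes subtracted) = 16.62 cm⁴.

I_x ≈ 16.6 cm⁴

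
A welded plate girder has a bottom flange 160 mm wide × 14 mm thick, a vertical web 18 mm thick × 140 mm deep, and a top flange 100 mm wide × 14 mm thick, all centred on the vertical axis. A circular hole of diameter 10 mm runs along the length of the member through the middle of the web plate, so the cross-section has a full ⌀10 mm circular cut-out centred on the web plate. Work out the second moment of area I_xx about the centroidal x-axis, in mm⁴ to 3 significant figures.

Break the section into simple shapes (no overlaps), measuring from the bottom-left corner of the bounding box.
Bottom plate: 160 × 14, A = 2 240 mm², y = 7 mm, Ī = 36 587 mm⁴.
Web plate: 18 × 140, A = 2 520 mm², y = 84 mm, Ī = 4 116 000 mm⁴.
Top plate: 100 × 14, A = 1 400 mm², y = 161 mm, Ī = 22 867 mm⁴.
Hole (subtracted): ⌀10, A = 78.54 mm², y = 84 mm, Ī = 490.87 mm⁴.
Centroid: ȳ = ΣA·y / ΣA = 73.364 mm.
Transfer each piece to the centroidal x-axis using Ī + A·d² with d = y − 73.364:
  bottom plate: d = -66.364 mm → contributes +9 902 069 mm⁴
  web plate: d = 10.636 mm → contributes +4 401 052 mm⁴
  top plate: d = 87.636 mm → contributes +10 774 865 mm⁴
  hole: d = 10.636 mm → contributes −9 375 mm⁴
Total I = 25 068 612 mm⁴.

I_xx ≈ 2.51 × 10⁷ mm⁴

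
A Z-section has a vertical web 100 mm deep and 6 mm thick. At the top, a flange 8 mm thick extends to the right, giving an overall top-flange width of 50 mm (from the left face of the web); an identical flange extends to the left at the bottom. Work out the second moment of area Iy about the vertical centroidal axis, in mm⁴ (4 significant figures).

Iy ≈ 5.554 × 10⁵ mm⁴

Break the section into simple shapes (no overlaps), measuring from the bottom-left corner of the bounding box.
Web: 6 × 100, A = 600 mm², x = 47 mm, Ī = 1 800 mm⁴.
Top flange (beyond web): 44 × 8, A = 352 mm², x = 72 mm, Ī = 56789.3 mm⁴.
Bottom flange (beyond web): 44 × 8, A = 352 mm², x = 22 mm, Ī = 56789.3 mm⁴.
Centroid: x̄ = ΣA·x / ΣA = 47 mm.
Transfer each piece to the vertical centroidal axis using Ī + A·d² with d = x − 47:
  web: d = 0 mm → contributes +1 800 mm⁴
  top flange (beyond web): d = 25 mm → contributes +276 789 mm⁴
  bottom flange (beyond web): d = -25 mm → contributes +276 789 mm⁴
Total I = 555 379 mm⁴.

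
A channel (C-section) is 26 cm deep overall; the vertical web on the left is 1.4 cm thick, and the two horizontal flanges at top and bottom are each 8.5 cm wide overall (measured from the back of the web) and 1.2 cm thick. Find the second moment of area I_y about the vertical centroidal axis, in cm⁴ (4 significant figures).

Decompose the section into non-overlapping parts with the origin at the bottom-left of its bounding rectangle.
Web: 1.4 × 26, A = 36.4 cm², x = 0.7 cm, Ī = 5.94533 cm⁴.
Top flange (beyond web): 7.1 × 1.2, A = 8.52 cm², x = 4.95 cm, Ī = 35.7911 cm⁴.
Bottom flange (beyond web): 7.1 × 1.2, A = 8.52 cm², x = 4.95 cm, Ī = 35.7911 cm⁴.
Centroid: x̄ = ΣA·x / ΣA = 2.05516 cm.
Transfer each piece to the vertical centroidal axis using Ī + A·d² with d = x − 2.05516:
  web: d = -1.35516 cm → contributes +72.7929 cm⁴
  top flange (beyond web): d = 2.89484 cm → contributes +107.189 cm⁴
  bottom flange (beyond web): d = 2.89484 cm → contributes +107.189 cm⁴
Total I = 287.172 cm⁴.

I_y ≈ 287.2 cm⁴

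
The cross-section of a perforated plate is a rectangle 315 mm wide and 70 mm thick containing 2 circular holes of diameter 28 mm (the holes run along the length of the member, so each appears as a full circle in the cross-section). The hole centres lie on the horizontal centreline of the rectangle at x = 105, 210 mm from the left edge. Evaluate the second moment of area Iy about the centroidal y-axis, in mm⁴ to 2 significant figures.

Iy ≈ 1.8 × 10⁸ mm⁴

Treat the section as a set of non-overlapping primitives; coordinates are from the bounding-box lower-left.
Plate: 315 × 70, A = 22 050 mm², x = 157.5 mm, Ī = 182 325 938 mm⁴.
Hole 1 (subtracted): ⌀28, A = 615.8 mm², x = 105 mm, Ī = 30 172 mm⁴.
Hole 2 (subtracted): ⌀28, A = 615.8 mm², x = 210 mm, Ī = 30 172 mm⁴.
By symmetry the centroid is at mid-width, x̄ = 157.5 mm.
Transfer each piece to the centroidal y-axis using Ī + A·d² with d = x − 157.5:
  plate: d = 0 mm → contributes +182 325 938 mm⁴
  hole 1: d = -52.5 mm → contributes −1 727 339 mm⁴
  hole 2: d = 52.5 mm → contributes −1 727 339 mm⁴
Total I = 178 871 260 mm⁴.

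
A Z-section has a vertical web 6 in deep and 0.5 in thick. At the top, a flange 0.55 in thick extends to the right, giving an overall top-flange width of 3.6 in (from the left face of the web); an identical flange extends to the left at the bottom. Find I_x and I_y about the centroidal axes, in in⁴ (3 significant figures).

Treat the section as a set of non-overlapping primitives; coordinates are from the bounding-box lower-left.
Web: 0.5 × 6, A = 3 in², y = 3 in, Ī = 9 in⁴.
Top flange (beyond web): 3.1 × 0.55, A = 1.705 in², y = 5.725 in, Ī = 0.04298 in⁴.
Bottom flange (beyond web): 3.1 × 0.55, A = 1.705 in², y = 0.275 in, Ī = 0.04298 in⁴.
Centroid: ȳ = ΣA·y / ΣA = 3 in.
Transfer each piece to the centroidal x-axis using Ī + A·d² with d = y − 3:
  web: d = 0 in → contributes +9 in⁴
  top flange (beyond web): d = 2.725 in → contributes +12.704 in⁴
  bottom flange (beyond web): d = -2.725 in → contributes +12.704 in⁴
Total I = 34.407 in⁴.
For the y-axis: x̄ = 3.35 in.
Repeating about the centroidal y-axis gives I_y = 13.842 in⁴.

I_x ≈ 34.4 in⁴, I_y ≈ 13.8 in⁴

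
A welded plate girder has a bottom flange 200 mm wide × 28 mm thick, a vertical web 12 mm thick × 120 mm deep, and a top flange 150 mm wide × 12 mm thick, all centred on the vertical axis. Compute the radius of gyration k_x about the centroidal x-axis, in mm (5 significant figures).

Split into non-overlapping primitives; take the origin at the lower-left of the bounding box.
Bottom plate: 200 × 28, A = 5 600 mm², y = 14 mm, Ī = 365866.7 mm⁴.
Web plate: 12 × 120, A = 1 440 mm², y = 88 mm, Ī = 1 728 000 mm⁴.
Top plate: 150 × 12, A = 1 800 mm², y = 154 mm, Ī = 21 600 mm⁴.
Centroid: ȳ = ΣA·y / ΣA = 54.56109 mm.
Transfer each piece to the centroidal x-axis using Ī + A·d² with d = y − 54.56109:
  bottom plate: d = -40.56109 mm → contributes +9 578 996 mm⁴
  web plate: d = 33.43891 mm → contributes +3 338 152 mm⁴
  top plate: d = 99.43891 mm → contributes +17 820 176 mm⁴
Total I = 30 737 324 mm⁴.
Radius of gyration: k = √(I/A) = √(30 737 324 / 8 840) = 58.96671 mm.

k_x ≈ 58.967 mm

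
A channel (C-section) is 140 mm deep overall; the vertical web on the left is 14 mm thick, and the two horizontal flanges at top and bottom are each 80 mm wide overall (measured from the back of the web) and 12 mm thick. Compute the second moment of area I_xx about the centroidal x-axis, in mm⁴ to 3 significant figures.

I_xx ≈ 9.71 × 10⁶ mm⁴

Treat the section as a set of non-overlapping primitives; coordinates are from the bounding-box lower-left.
Web: 14 × 140, A = 1 960 mm², y = 70 mm, Ī = 3 201 333 mm⁴.
Top flange (beyond web): 66 × 12, A = 792 mm², y = 134 mm, Ī = 9 504 mm⁴.
Bottom flange (beyond web): 66 × 12, A = 792 mm², y = 6 mm, Ī = 9 504 mm⁴.
By symmetry the centroid is at mid-height, ȳ = 70 mm.
Transfer each piece to the centroidal x-axis using Ī + A·d² with d = y − 70:
  web: d = 0 mm → contributes +3 201 333 mm⁴
  top flange (beyond web): d = 64 mm → contributes +3 253 536 mm⁴
  bottom flange (beyond web): d = -64 mm → contributes +3 253 536 mm⁴
Total I = 9 708 405 mm⁴.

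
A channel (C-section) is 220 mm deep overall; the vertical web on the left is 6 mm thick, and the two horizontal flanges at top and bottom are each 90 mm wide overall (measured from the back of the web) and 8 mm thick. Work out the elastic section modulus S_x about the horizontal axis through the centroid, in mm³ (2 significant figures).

S_x ≈ 1.9 × 10⁵ mm³

Split into non-overlapping primitives; take the origin at the lower-left of the bounding box.
Web: 6 × 220, A = 1 320 mm², y = 110 mm, Ī = 5 324 000 mm⁴.
Top flange (beyond web): 84 × 8, A = 672 mm², y = 216 mm, Ī = 3 584 mm⁴.
Bottom flange (beyond web): 84 × 8, A = 672 mm², y = 4 mm, Ī = 3 584 mm⁴.
By symmetry the centroid is at mid-height, ȳ = 110 mm.
Transfer each piece to the horizontal axis through the centroid using Ī + A·d² with d = y − 110:
  web: d = 0 mm → contributes +5 324 000 mm⁴
  top flange (beyond web): d = 106 mm → contributes +7 554 176 mm⁴
  bottom flange (beyond web): d = -106 mm → contributes +7 554 176 mm⁴
Total I = 20 432 352 mm⁴.
Extreme fibre distance c = 110 mm; S = I/c = 185 749 mm³.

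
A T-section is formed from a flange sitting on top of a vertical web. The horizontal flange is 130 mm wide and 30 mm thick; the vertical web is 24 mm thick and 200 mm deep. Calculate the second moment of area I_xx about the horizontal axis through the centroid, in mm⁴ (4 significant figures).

Decompose the section into non-overlapping parts with the origin at the bottom-left of its bounding rectangle.
Flange: 130 × 30, A = 3 900 mm², y = 215 mm, Ī = 292 500 mm⁴.
Web: 24 × 200, A = 4 800 mm², y = 100 mm, Ī = 16 000 000 mm⁴.
Centroid: ȳ = ΣA·y / ΣA = 151.552 mm.
Transfer each piece to the horizontal axis through the centroid using Ī + A·d² with d = y − 151.552:
  flange: d = 63.4483 mm → contributes +15 992 666 mm⁴
  web: d = -51.5517 mm → contributes +28 756 385 mm⁴
Total I = 44 749 052 mm⁴.

I_xx ≈ 4.475 × 10⁷ mm⁴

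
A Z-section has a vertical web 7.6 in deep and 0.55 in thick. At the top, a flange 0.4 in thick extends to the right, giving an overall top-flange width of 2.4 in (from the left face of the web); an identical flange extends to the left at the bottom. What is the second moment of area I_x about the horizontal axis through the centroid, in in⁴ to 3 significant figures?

I_x ≈ 39.3 in⁴

Break the section into simple shapes (no overlaps), measuring from the bottom-left corner of the bounding box.
Web: 0.55 × 7.6, A = 4.18 in², y = 3.8 in, Ī = 20.12 in⁴.
Top flange (beyond web): 1.85 × 0.4, A = 0.74 in², y = 7.4 in, Ī = 0.0098667 in⁴.
Bottom flange (beyond web): 1.85 × 0.4, A = 0.74 in², y = 0.2 in, Ī = 0.0098667 in⁴.
Centroid: ȳ = ΣA·y / ΣA = 3.8 in.
Transfer each piece to the horizontal axis through the centroid using Ī + A·d² with d = y − 3.8:
  web: d = 0 in → contributes +20.12 in⁴
  top flange (beyond web): d = 3.6 in → contributes +9.6003 in⁴
  bottom flange (beyond web): d = -3.6 in → contributes +9.6003 in⁴
Total I = 39.32 in⁴.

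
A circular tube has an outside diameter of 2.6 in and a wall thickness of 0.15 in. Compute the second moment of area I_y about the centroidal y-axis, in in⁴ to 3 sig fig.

I_y ≈ 0.870 in⁴

Treat the section as a set of non-overlapping primitives; coordinates are from the bounding-box lower-left.
Outer circle: ⌀2.6, A = 5.3093 in², x = 1.3 in, Ī = 2.2432 in⁴.
Bore (subtracted): ⌀2.3, A = 4.1548 in², x = 1.3 in, Ī = 1.3737 in⁴.
By symmetry the centroid is at mid-width, x̄ = 1.3 in.
All pieces are centred on the centroidal y-axis, so I = ΣĪ (holes subtracted) = 0.86951 in⁴.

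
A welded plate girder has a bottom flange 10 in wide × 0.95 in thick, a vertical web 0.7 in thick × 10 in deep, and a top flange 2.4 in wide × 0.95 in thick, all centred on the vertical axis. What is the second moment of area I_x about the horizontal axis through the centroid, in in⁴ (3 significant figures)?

Decompose the section into non-overlapping parts with the origin at the bottom-left of its bounding rectangle.
Bottom plate: 10 × 0.95, A = 9.5 in², y = 0.475 in, Ī = 0.71448 in⁴.
Web plate: 0.7 × 10, A = 7 in², y = 5.95 in, Ī = 58.333 in⁴.
Top plate: 2.4 × 0.95, A = 2.28 in², y = 11.425 in, Ī = 0.17148 in⁴.
Centroid: ȳ = ΣA·y / ΣA = 3.8451 in.
Transfer each piece to the horizontal axis through the centroid using Ī + A·d² with d = y − 3.8451:
  bottom plate: d = -3.3701 in → contributes +108.61 in⁴
  web plate: d = 2.1049 in → contributes +89.347 in⁴
  top plate: d = 7.5799 in → contributes +131.17 in⁴
Total I = 329.13 in⁴.

I_x ≈ 329 in⁴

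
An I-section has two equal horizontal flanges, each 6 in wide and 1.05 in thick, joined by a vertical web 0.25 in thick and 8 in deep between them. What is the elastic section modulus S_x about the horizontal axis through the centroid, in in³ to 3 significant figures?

Decompose the section into non-overlapping parts with the origin at the bottom-left of its bounding rectangle.
Bottom flange: 6 × 1.05, A = 6.3 in², y = 0.525 in, Ī = 0.57881 in⁴.
Web: 0.25 × 8, A = 2 in², y = 5.05 in, Ī = 10.667 in⁴.
Top flange: 6 × 1.05, A = 6.3 in², y = 9.575 in, Ī = 0.57881 in⁴.
By symmetry the centroid is at mid-height, ȳ = 5.05 in.
Transfer each piece to the horizontal axis through the centroid using Ī + A·d² with d = y − 5.05:
  bottom flange: d = -4.525 in → contributes +129.58 in⁴
  web: d = 0 in → contributes +10.667 in⁴
  top flange: d = 4.525 in → contributes +129.58 in⁴
Total I = 269.82 in⁴.
Extreme fibre distance c = 5.05 in; S = I/c = 53.429 in³.

S_x ≈ 53.4 in³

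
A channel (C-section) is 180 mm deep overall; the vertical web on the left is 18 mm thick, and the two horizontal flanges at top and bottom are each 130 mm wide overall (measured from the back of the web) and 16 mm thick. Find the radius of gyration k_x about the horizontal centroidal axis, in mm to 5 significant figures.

Break the section into simple shapes (no overlaps), measuring from the bottom-left corner of the bounding box.
Web: 18 × 180, A = 3 240 mm², y = 90 mm, Ī = 8 748 000 mm⁴.
Top flange (beyond web): 112 × 16, A = 1 792 mm², y = 172 mm, Ī = 38229.33 mm⁴.
Bottom flange (beyond web): 112 × 16, A = 1 792 mm², y = 8 mm, Ī = 38229.33 mm⁴.
By symmetry the centroid is at mid-height, ȳ = 90 mm.
Transfer each piece to the horizontal centroidal axis using Ī + A·d² with d = y − 90:
  web: d = 0 mm → contributes +8 748 000 mm⁴
  top flange (beyond web): d = 82 mm → contributes +12 087 637 mm⁴
  bottom flange (beyond web): d = -82 mm → contributes +12 087 637 mm⁴
Total I = 32 923 275 mm⁴.
Radius of gyration: k = √(I/A) = √(32 923 275 / 6 824) = 69.45956 mm.

k_x ≈ 69.460 mm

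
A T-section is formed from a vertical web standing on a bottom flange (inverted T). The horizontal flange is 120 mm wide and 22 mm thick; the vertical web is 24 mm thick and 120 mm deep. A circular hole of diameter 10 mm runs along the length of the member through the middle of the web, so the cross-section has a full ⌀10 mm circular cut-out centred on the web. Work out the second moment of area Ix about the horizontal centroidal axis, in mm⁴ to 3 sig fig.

Break the section into simple shapes (no overlaps), measuring from the bottom-left corner of the bounding box.
Flange: 120 × 22, A = 2 640 mm², y = 11 mm, Ī = 106 480 mm⁴.
Web: 24 × 120, A = 2 880 mm², y = 82 mm, Ī = 3 456 000 mm⁴.
Hole (subtracted): ⌀10, A = 78.54 mm², y = 82 mm, Ī = 490.87 mm⁴.
Centroid: ȳ = ΣA·y / ΣA = 47.553 mm.
Transfer each piece to the horizontal centroidal axis using Ī + A·d² with d = y − 47.553:
  flange: d = -36.553 mm → contributes +3 633 912 mm⁴
  web: d = 34.447 mm → contributes +6 873 324 mm⁴
  hole: d = 34.447 mm → contributes −93 684 mm⁴
Total I = 10 413 552 mm⁴.

Ix ≈ 1.04 × 10⁷ mm⁴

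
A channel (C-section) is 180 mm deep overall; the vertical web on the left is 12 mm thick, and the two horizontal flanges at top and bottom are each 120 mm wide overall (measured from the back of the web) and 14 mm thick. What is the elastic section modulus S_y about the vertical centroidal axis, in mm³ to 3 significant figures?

S_y ≈ 9.50 × 10⁴ mm³

Treat the section as a set of non-overlapping primitives; coordinates are from the bounding-box lower-left.
Web: 12 × 180, A = 2 160 mm², x = 6 mm, Ī = 25 920 mm⁴.
Top flange (beyond web): 108 × 14, A = 1 512 mm², x = 66 mm, Ī = 1 469 664 mm⁴.
Bottom flange (beyond web): 108 × 14, A = 1 512 mm², x = 66 mm, Ī = 1 469 664 mm⁴.
Centroid: x̄ = ΣA·x / ΣA = 41 mm.
Transfer each piece to the vertical centroidal axis using Ī + A·d² with d = x − 41:
  web: d = -35 mm → contributes +2 671 920 mm⁴
  top flange (beyond web): d = 25 mm → contributes +2 414 664 mm⁴
  bottom flange (beyond web): d = 25 mm → contributes +2 414 664 mm⁴
Total I = 7 501 248 mm⁴.
Extreme fibre distance c = 79 mm; S = I/c = 94 953 mm³.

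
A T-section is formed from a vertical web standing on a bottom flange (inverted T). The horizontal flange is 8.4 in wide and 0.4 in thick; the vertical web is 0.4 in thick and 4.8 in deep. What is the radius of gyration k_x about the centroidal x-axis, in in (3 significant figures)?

Decompose the section into non-overlapping parts with the origin at the bottom-left of its bounding rectangle.
Flange: 8.4 × 0.4, A = 3.36 in², y = 0.2 in, Ī = 0.0448 in⁴.
Web: 0.4 × 4.8, A = 1.92 in², y = 2.8 in, Ī = 3.6864 in⁴.
Centroid: ȳ = ΣA·y / ΣA = 1.1455 in.
Transfer each piece to the centroidal x-axis using Ī + A·d² with d = y − 1.1455:
  flange: d = -0.94545 in → contributes +3.0483 in⁴
  web: d = 1.6545 in → contributes +8.9424 in⁴
Total I = 11.991 in⁴.
Radius of gyration: k = √(I/A) = √(11.991 / 5.28) = 1.507 in.

k_x ≈ 1.51 in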